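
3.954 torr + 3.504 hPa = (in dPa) 8776. Check: 1 torr = 133.32237 Pa, so 3.954 torr = 3.954 * 133.32237 = 527.15664 Pa. 1 hPa = 100 Pa, so 3.504 hPa = 3.504 * 100 = 350.4 Pa. Sum: 527.15664 + 350.4 = 877.55664 Pa. 1 dPa = 0.1 Pa, so 877.55664 Pa = 877.55664 / 0.1 = 8775.5664 dPa ≈ 8776 dPa (4 s.f.).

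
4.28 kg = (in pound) 9.436. Check: 1 pound = 0.45359237 kg, so 4.28 kg = 4.28 / 0.45359237 = 9.4357848 pound ≈ 9.436 pound (4 s.f.).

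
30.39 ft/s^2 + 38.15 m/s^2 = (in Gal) 4741. Check: 1 ft/s^2 = 0.3048 m/s^2, so 30.39 ft/s^2 = 30.39 * 0.3048 = 9.262872 m/s^2. 38.15 m/s^2 is already in m/s^2. Sum: 9.262872 + 38.15 = 47.412872 m/s^2. 1 Gal = 0.01 m/s^2, so 47.412872 m/s^2 = 47.412872 / 0.01 = 4741.2872 Gal ≈ 4741 Gal (4 s.f.).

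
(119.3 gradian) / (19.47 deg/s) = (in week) 9.118e-06. Check: 1 gradian = 0.015707963 rad, so 119.3 gradian = 119.3 * 0.015707963 = 1.87396 rad. 1 deg/s = 0.017453293 rad/s, so 19.47 deg/s = 19.47 * 0.017453293 = 0.33981561 rad/s. Combine: 1.87396 rad / 0.33981561 rad/s = 5.5146379 s. 1 week = 604800 s, so 5.5146379 s = 5.5146379 / 604800 = 9.1181182e-06 week ≈ 9.118e-06 week (4 s.f.).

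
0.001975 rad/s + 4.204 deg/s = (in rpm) 0.7195. Check: 0.001975 rad/s is already in rad/s. 1 deg/s = 0.017453293 rad/s, so 4.204 deg/s = 4.204 * 0.017453293 = 0.073373642 rad/s. Sum: 0.001975 + 0.073373642 = 0.075348642 rad/s. 1 rpm = 0.10471976 rad/s, so 0.075348642 rad/s = 0.075348642 / 0.10471976 = 0.71952653 rpm ≈ 0.7195 rpm (4 s.f.).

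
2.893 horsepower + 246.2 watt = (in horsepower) 3.223. Check: 1 horsepower = 745.69987 W, so 2.893 horsepower = 2.893 * 745.69987 = 2157.3097 W. 246.2 watt = 246.2 W. Sum: 2157.3097 + 246.2 = 2403.5097 W. 1 horsepower = 745.69987 W, so 2403.5097 W = 2403.5097 / 745.69987 = 3.2231596 horsepower ≈ 3.223 horsepower (4 s.f.).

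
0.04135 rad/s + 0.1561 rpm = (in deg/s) 0.04135 rad/s is already in rad/s. 1 rpm = 0.10471976 rad/s, so 0.1561 rpm = 0.1561 * 0.10471976 = 0.016346754 rad/s. Sum: 0.04135 + 0.016346754 = 0.057696754 rad/s. 1 deg/s = 0.017453293 rad/s, so 0.057696754 rad/s = 0.057696754 / 0.017453293 = 3.3057805 deg/s ≈ 3.306 deg/s (4 s.f.). Final answer: 3.306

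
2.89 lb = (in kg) 1.311. Check: 1 lb = 0.45359237 kg, so 2.89 lb = 2.89 * 0.45359237 = 1.3108819 kg. Result: 1.3108819 kg ≈ 1.311 kg (4 s.f.).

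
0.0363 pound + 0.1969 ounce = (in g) 22.05. Check: 1 pound = 0.45359237 kg, so 0.0363 pound = 0.0363 * 0.45359237 = 0.016465403 kg. 1 ounce = 0.028349523 kg, so 0.1969 ounce = 0.1969 * 0.028349523 = 0.0055820211 kg. Sum: 0.016465403 + 0.0055820211 = 0.022047424 kg. 1 g = 0.001 kg, so 0.022047424 kg = 0.022047424 / 0.001 = 22.047424 g ≈ 22.05 g (4 s.f.).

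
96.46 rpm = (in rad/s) 1 rpm = 0.10471976 rad/s, so 96.46 rpm = 96.46 * 0.10471976 = 10.101268 rad/s. Result: 10.101268 rad/s ≈ 10.1 rad/s (4 s.f.). Final answer: 10.1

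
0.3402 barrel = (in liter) 1 barrel = 0.15898729 m^3, so 0.3402 barrel = 0.3402 * 0.15898729 = 0.054087478 m^3. 1 liter = 0.001 m^3, so 0.054087478 m^3 = 0.054087478 / 0.001 = 54.087478 liter ≈ 54.09 liter (4 s.f.). Final answer: 54.09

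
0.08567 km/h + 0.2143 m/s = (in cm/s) 23.81. Check: 1 km/h = 0.27777778 m/s, so 0.08567 km/h = 0.08567 * 0.27777778 = 0.023797222 m/s. 0.2143 m/s is already in m/s. Sum: 0.023797222 + 0.2143 = 0.23809722 m/s. 1 cm/s = 0.01 m/s, so 0.23809722 m/s = 0.23809722 / 0.01 = 23.809722 cm/s ≈ 23.81 cm/s (4 s.f.).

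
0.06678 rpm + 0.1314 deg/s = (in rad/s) 1 rpm = 0.10471976 rad/s, so 0.06678 rpm = 0.06678 * 0.10471976 = 0.0069931852 rad/s. 1 deg/s = 0.017453293 rad/s, so 0.1314 deg/s = 0.1314 * 0.017453293 = 0.0022933626 rad/s. Sum: 0.0069931852 + 0.0022933626 = 0.0092865479 rad/s. Result: 0.0092865479 rad/s ≈ 0.009287 rad/s (4 s.f.). Final answer: 0.009287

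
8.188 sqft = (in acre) 1 sqft = 0.09290304 m^2, so 8.188 sqft = 8.188 * 0.09290304 = 0.76069009 m^2. 1 acre = 4046.8564 m^2, so 0.76069009 m^2 = 0.76069009 / 4046.8564 = 0.00018797062 acre ≈ 0.000188 acre (4 s.f.). Final answer: 0.000188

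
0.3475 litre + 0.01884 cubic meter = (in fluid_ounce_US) 648.8. Check: 1 litre = 0.001 m^3, so 0.3475 litre = 0.3475 * 0.001 = 0.0003475 m^3. 0.01884 cubic meter = 0.01884 m^3. Sum: 0.0003475 + 0.01884 = 0.0191875 m^3. 1 fluid_ounce_US = 2.957353e-05 m^3, so 0.0191875 m^3 = 0.0191875 / 2.957353e-05 = 648.80656 fluid_ounce_US ≈ 648.8 fluid_ounce_US (4 s.f.).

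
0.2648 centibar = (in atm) 1 centibar = 1000 Pa, so 0.2648 centibar = 0.2648 * 1000 = 264.8 Pa. 1 atm = 101325 Pa, so 264.8 Pa = 264.8 / 101325 = 0.0026133728 atm ≈ 0.002613 atm (4 s.f.). Final answer: 0.002613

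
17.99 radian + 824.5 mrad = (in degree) 1078. Check: 17.99 radian = 17.99 rad. 1 mrad = 0.001 rad, so 824.5 mrad = 824.5 * 0.001 = 0.8245 rad. Sum: 17.99 + 0.8245 = 18.8145 rad. 1 degree = 0.017453293 rad, so 18.8145 rad = 18.8145 / 0.017453293 = 1077.9914 degree ≈ 1078 degree (4 s.f.).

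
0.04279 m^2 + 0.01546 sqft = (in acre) 0.04279 m^2 is already in m^2. 1 sqft = 0.09290304 m^2, so 0.01546 sqft = 0.01546 * 0.09290304 = 0.001436281 m^2. Sum: 0.04279 + 0.001436281 = 0.044226281 m^2. 1 acre = 4046.8564 m^2, so 0.044226281 m^2 = 0.044226281 / 4046.8564 = 1.0928552e-05 acre ≈ 1.093e-05 acre (4 s.f.). Final answer: 1.093e-05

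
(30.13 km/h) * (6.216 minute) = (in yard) 3414. Check: 1 km/h = 0.27777778 m/s, so 30.13 km/h = 30.13 * 0.27777778 = 8.3694444 m/s. 1 minute = 60 s, so 6.216 minute = 6.216 * 60 = 372.96 s. Combine: 8.3694444 m/s * 372.96 s = 3121.468 m. 1 yard = 0.9144 m, so 3121.468 m = 3121.468 / 0.9144 = 3413.6789 yard ≈ 3414 yard (4 s.f.).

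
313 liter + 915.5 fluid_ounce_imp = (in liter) 1 liter = 0.001 m^3, so 313 liter = 313 * 0.001 = 0.313 m^3. 1 fluid_ounce_imp = 2.8413063e-05 m^3, so 915.5 fluid_ounce_imp = 915.5 * 2.8413063e-05 = 0.026012159 m^3. Sum: 0.313 + 0.026012159 = 0.33901216 m^3. 1 liter = 0.001 m^3, so 0.33901216 m^3 = 0.33901216 / 0.001 = 339.01216 liter ≈ 339 liter (4 s.f.). Final answer: 339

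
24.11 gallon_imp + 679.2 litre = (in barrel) 1 gallon_imp = 0.00454609 m^3, so 24.11 gallon_imp = 24.11 * 0.00454609 = 0.10960623 m^3. 1 litre = 0.001 m^3, so 679.2 litre = 679.2 * 0.001 = 0.6792 m^3. Sum: 0.10960623 + 0.6792 = 0.78880623 m^3. 1 barrel = 0.15898729 m^3, so 0.78880623 m^3 = 0.78880623 / 0.15898729 = 4.9614419 barrel ≈ 4.961 barrel (4 s.f.). Final answer: 4.961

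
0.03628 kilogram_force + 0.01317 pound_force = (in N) 1 kilogram_force = 9.80665 N, so 0.03628 kilogram_force = 0.03628 * 9.80665 = 0.35578526 N. 1 pound_force = 4.4482216 N, so 0.01317 pound_force = 0.01317 * 4.4482216 = 0.058583079 N. Sum: 0.35578526 + 0.058583079 = 0.41436834 N. Result: 0.41436834 N ≈ 0.4144 N (4 s.f.). Final answer: 0.4144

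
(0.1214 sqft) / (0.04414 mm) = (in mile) 0.1588. Check: 1 sqft = 0.09290304 m^2, so 0.1214 sqft = 0.1214 * 0.09290304 = 0.011278429 m^2. 1 mm = 0.001 m, so 0.04414 mm = 0.04414 * 0.001 = 4.414e-05 m. Combine: 0.011278429 m^2 / 4.414e-05 m = 255.51493 m. 1 mile = 1609.344 m, so 255.51493 m = 255.51493 / 1609.344 = 0.15876962 mile ≈ 0.1588 mile (4 s.f.).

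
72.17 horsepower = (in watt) 5.382e+04. Check: 1 horsepower = 745.69987 W, so 72.17 horsepower = 72.17 * 745.69987 = 53817.16 W. 53817.16 W = 53817.16 watt ≈ 5.382e+04 watt (4 s.f.).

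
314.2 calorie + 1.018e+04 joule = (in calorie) 1 calorie = 4.184 J, so 314.2 calorie = 314.2 * 4.184 = 1314.6128 J. 1.018e+04 joule = 10180 J. Sum: 1314.6128 + 10180 = 11494.613 J. 1 calorie = 4.184 J, so 11494.613 J = 11494.613 / 4.184 = 2747.2784 calorie ≈ 2747 calorie (4 s.f.). Final answer: 2747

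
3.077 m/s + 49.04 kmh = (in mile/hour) 3.077 m/s is already in m/s. 1 kmh = 0.27777778 m/s, so 49.04 kmh = 49.04 * 0.27777778 = 13.622222 m/s. Sum: 3.077 + 13.622222 = 16.699222 m/s. 1 mile/hour = 0.44704 m/s, so 16.699222 m/s = 16.699222 / 0.44704 = 37.355096 mile/hour ≈ 37.36 mile/hour (4 s.f.). Final answer: 37.36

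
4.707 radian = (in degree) 4.707 radian = 4.707 rad. 1 degree = 0.017453293 rad, so 4.707 rad = 4.707 / 0.017453293 = 269.69123 degree ≈ 269.7 degree (4 s.f.). Final answer: 269.7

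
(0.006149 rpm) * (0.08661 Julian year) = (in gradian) 1.12e+05. Check: 1 rpm = 0.10471976 rad/s, so 0.006149 rpm = 0.006149 * 0.10471976 = 0.00064392177 rad/s. 1 Julian year = 31557600 s, so 0.08661 Julian year = 0.08661 * 31557600 = 2733203.7 s. Combine: 0.00064392177 rad/s * 2733203.7 s = 1759.9694 rad. 1 gradian = 0.015707963 rad, so 1759.9694 rad = 1759.9694 / 0.015707963 = 112043.13 gradian ≈ 1.12e+05 gradian (4 s.f.).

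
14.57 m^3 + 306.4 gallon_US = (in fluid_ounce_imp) 14.57 m^3 is already in m^3. 1 gallon_US = 0.0037854118 m^3, so 306.4 gallon_US = 306.4 * 0.0037854118 = 1.1598502 m^3. Sum: 14.57 + 1.1598502 = 15.72985 m^3. 1 fluid_ounce_imp = 2.8413063e-05 m^3, so 15.72985 m^3 = 15.72985 / 2.8413063e-05 = 553613.33 fluid_ounce_imp ≈ 5.536e+05 fluid_ounce_imp (4 s.f.). Final answer: 5.536e+05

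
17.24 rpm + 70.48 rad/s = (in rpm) 690.3. Check: 1 rpm = 0.10471976 rad/s, so 17.24 rpm = 17.24 * 0.10471976 = 1.8053686 rad/s. 70.48 rad/s is already in rad/s. Sum: 1.8053686 + 70.48 = 72.285369 rad/s. 1 rpm = 0.10471976 rad/s, so 72.285369 rad/s = 72.285369 / 0.10471976 = 690.27442 rpm ≈ 690.3 rpm (4 s.f.).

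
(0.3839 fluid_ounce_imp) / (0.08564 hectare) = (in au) 8.514e-20. Check: 1 fluid_ounce_imp = 2.8413063e-05 m^3, so 0.3839 fluid_ounce_imp = 0.3839 * 2.8413063e-05 = 1.0907775e-05 m^3. 1 hectare = 10000 m^2, so 0.08564 hectare = 0.08564 * 10000 = 856.4 m^2. Combine: 1.0907775e-05 m^3 / 856.4 m^2 = 1.2736776e-08 m. 1 au = 1.4959787e+11 m, so 1.2736776e-08 m = 1.2736776e-08 / 1.4959787e+11 = 8.5140087e-20 au ≈ 8.514e-20 au (4 s.f.).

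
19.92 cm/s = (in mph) 1 cm/s = 0.01 m/s, so 19.92 cm/s = 19.92 * 0.01 = 0.1992 m/s. 1 mph = 0.44704 m/s, so 0.1992 m/s = 0.1992 / 0.44704 = 0.44559771 mph ≈ 0.4456 mph (4 s.f.). Final answer: 0.4456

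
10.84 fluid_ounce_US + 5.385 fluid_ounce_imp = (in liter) 1 fluid_ounce_US = 2.957353e-05 m^3, so 10.84 fluid_ounce_US = 10.84 * 2.957353e-05 = 0.00032057706 m^3. 1 fluid_ounce_imp = 2.8413063e-05 m^3, so 5.385 fluid_ounce_imp = 5.385 * 2.8413063e-05 = 0.00015300434 m^3. Sum: 0.00032057706 + 0.00015300434 = 0.0004735814 m^3. 1 liter = 0.001 m^3, so 0.0004735814 m^3 = 0.0004735814 / 0.001 = 0.4735814 liter ≈ 0.4736 liter (4 s.f.). Final answer: 0.4736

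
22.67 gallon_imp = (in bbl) 1 gallon_imp = 0.00454609 m^3, so 22.67 gallon_imp = 22.67 * 0.00454609 = 0.10305986 m^3. 1 bbl = 0.15898729 m^3, so 0.10305986 m^3 = 0.10305986 / 0.15898729 = 0.64822702 bbl ≈ 0.6482 bbl (4 s.f.). Final answer: 0.6482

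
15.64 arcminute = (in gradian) 1 arcminute = 0.00029088821 rad, so 15.64 arcminute = 15.64 * 0.00029088821 = 0.0045494916 rad. 1 gradian = 0.015707963 rad, so 0.0045494916 rad = 0.0045494916 / 0.015707963 = 0.28962963 gradian ≈ 0.2896 gradian (4 s.f.). Final answer: 0.2896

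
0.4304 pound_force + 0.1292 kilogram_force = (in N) 1 pound_force = 4.4482216 N, so 0.4304 pound_force = 0.4304 * 4.4482216 = 1.9145146 N. 1 kilogram_force = 9.80665 N, so 0.1292 kilogram_force = 0.1292 * 9.80665 = 1.2670192 N. Sum: 1.9145146 + 1.2670192 = 3.1815338 N. Result: 3.1815338 N ≈ 3.182 N (4 s.f.). Final answer: 3.182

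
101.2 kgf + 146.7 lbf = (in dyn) 1.645e+08. Check: 1 kgf = 9.80665 N, so 101.2 kgf = 101.2 * 9.80665 = 992.43298 N. 1 lbf = 4.4482216 N, so 146.7 lbf = 146.7 * 4.4482216 = 652.55411 N. Sum: 992.43298 + 652.55411 = 1644.9871 N. 1 dyn = 1e-05 N, so 1644.9871 N = 1644.9871 / 1e-05 = 1.6449871e+08 dyn ≈ 1.645e+08 dyn (4 s.f.).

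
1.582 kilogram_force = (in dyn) 1.551e+06. Check: 1 kilogram_force = 9.80665 N, so 1.582 kilogram_force = 1.582 * 9.80665 = 15.51412 N. 1 dyn = 1e-05 N, so 15.51412 N = 15.51412 / 1e-05 = 1551412 dyn ≈ 1.551e+06 dyn (4 s.f.).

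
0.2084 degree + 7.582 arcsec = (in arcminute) 1 degree = 0.017453293 rad, so 0.2084 degree = 0.2084 * 0.017453293 = 0.0036372662 rad. 1 arcsec = 4.8481368e-06 rad, so 7.582 arcsec = 7.582 * 4.8481368e-06 = 3.6758573e-05 rad. Sum: 0.0036372662 + 3.6758573e-05 = 0.0036740247 rad. 1 arcminute = 0.00029088821 rad, so 0.0036740247 rad = 0.0036740247 / 0.00029088821 = 12.630367 arcminute ≈ 12.63 arcminute (4 s.f.). Final answer: 12.63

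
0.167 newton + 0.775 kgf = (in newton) 0.167 newton = 0.167 N. 1 kgf = 9.80665 N, so 0.775 kgf = 0.775 * 9.80665 = 7.6001537 N. Sum: 0.167 + 7.6001537 = 7.7671537 N. 7.7671537 N = 7.7671537 newton ≈ 7.767 newton (4 s.f.). Final answer: 7.767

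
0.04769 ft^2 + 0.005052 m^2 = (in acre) 2.343e-06. Check: 1 ft^2 = 0.09290304 m^2, so 0.04769 ft^2 = 0.04769 * 0.09290304 = 0.004430546 m^2. 0.005052 m^2 is already in m^2. Sum: 0.004430546 + 0.005052 = 0.009482546 m^2. 1 acre = 4046.8564 m^2, so 0.009482546 m^2 = 0.009482546 / 4046.8564 = 2.3431881e-06 acre ≈ 2.343e-06 acre (4 s.f.).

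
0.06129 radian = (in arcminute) 0.06129 radian = 0.06129 rad. 1 arcminute = 0.00029088821 rad, so 0.06129 rad = 0.06129 / 0.00029088821 = 210.6995 arcminute ≈ 210.7 arcminute (4 s.f.). Final answer: 210.7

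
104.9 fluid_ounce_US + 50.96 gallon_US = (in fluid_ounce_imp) 6898. Check: 1 fluid_ounce_US = 2.957353e-05 m^3, so 104.9 fluid_ounce_US = 104.9 * 2.957353e-05 = 0.0031022633 m^3. 1 gallon_US = 0.0037854118 m^3, so 50.96 gallon_US = 50.96 * 0.0037854118 = 0.19290458 m^3. Sum: 0.0031022633 + 0.19290458 = 0.19600685 m^3. 1 fluid_ounce_imp = 2.8413063e-05 m^3, so 0.19600685 m^3 = 0.19600685 / 2.8413063e-05 = 6898.4766 fluid_ounce_imp ≈ 6898 fluid_ounce_imp (4 s.f.).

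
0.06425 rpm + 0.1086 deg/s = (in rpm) 0.08235. Check: 1 rpm = 0.10471976 rad/s, so 0.06425 rpm = 0.06425 * 0.10471976 = 0.0067282443 rad/s. 1 deg/s = 0.017453293 rad/s, so 0.1086 deg/s = 0.1086 * 0.017453293 = 0.0018954276 rad/s. Sum: 0.0067282443 + 0.0018954276 = 0.0086236718 rad/s. 1 rpm = 0.10471976 rad/s, so 0.0086236718 rad/s = 0.0086236718 / 0.10471976 = 0.08235 rpm.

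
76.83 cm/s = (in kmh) 2.766. Check: 1 cm/s = 0.01 m/s, so 76.83 cm/s = 76.83 * 0.01 = 0.7683 m/s. 1 kmh = 0.27777778 m/s, so 0.7683 m/s = 0.7683 / 0.27777778 = 2.76588 kmh ≈ 2.766 kmh (4 s.f.).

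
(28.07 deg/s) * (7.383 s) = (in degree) 207.2. Check: 1 deg/s = 0.017453293 rad/s, so 28.07 deg/s = 28.07 * 0.017453293 = 0.48991392 rad/s. 7.383 s is already in s. Combine: 0.48991392 rad/s * 7.383 s = 3.6170345 rad. 1 degree = 0.017453293 rad, so 3.6170345 rad = 3.6170345 / 0.017453293 = 207.24081 degree ≈ 207.2 degree (4 s.f.).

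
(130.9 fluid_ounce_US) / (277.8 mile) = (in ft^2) 9.32e-08. Check: 1 fluid_ounce_US = 2.957353e-05 m^3, so 130.9 fluid_ounce_US = 130.9 * 2.957353e-05 = 0.003871175 m^3. 1 mile = 1609.344 m, so 277.8 mile = 277.8 * 1609.344 = 447075.76 m. Combine: 0.003871175 m^3 / 447075.76 m = 8.6588792e-09 m^2. 1 ft^2 = 0.09290304 m^2, so 8.6588792e-09 m^2 = 8.6588792e-09 / 0.09290304 = 9.32034e-08 ft^2 ≈ 9.32e-08 ft^2 (4 s.f.).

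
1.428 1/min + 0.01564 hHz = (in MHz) 1.588e-06. Check: 1 1/min = 0.016666667 Hz, so 1.428 1/min = 1.428 * 0.016666667 = 0.0238 Hz. 1 hHz = 100 Hz, so 0.01564 hHz = 0.01564 * 100 = 1.564 Hz. Sum: 0.0238 + 1.564 = 1.5878 Hz. 1 MHz = 1000000 Hz, so 1.5878 Hz = 1.5878 / 1000000 = 1.5878e-06 MHz ≈ 1.588e-06 MHz (4 s.f.).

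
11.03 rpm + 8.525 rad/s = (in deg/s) 1 rpm = 0.10471976 rad/s, so 11.03 rpm = 11.03 * 0.10471976 = 1.1550589 rad/s. 8.525 rad/s is already in rad/s. Sum: 1.1550589 + 8.525 = 9.6800589 rad/s. 1 deg/s = 0.017453293 rad/s, so 9.6800589 rad/s = 9.6800589 / 0.017453293 = 554.62652 deg/s ≈ 554.6 deg/s (4 s.f.). Final answer: 554.6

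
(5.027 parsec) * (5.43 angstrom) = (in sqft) 9.066e+08. Check: 1 parsec = 3.0856776e+16 m, so 5.027 parsec = 5.027 * 3.0856776e+16 = 1.5511701e+17 m. 1 angstrom = 1e-10 m, so 5.43 angstrom = 5.43 * 1e-10 = 5.43e-10 m. Combine: 1.5511701e+17 m * 5.43e-10 m = 84228538 m^2. 1 sqft = 0.09290304 m^2, so 84228538 m^2 = 84228538 / 0.09290304 = 9.0662843e+08 sqft ≈ 9.066e+08 sqft (4 s.f.).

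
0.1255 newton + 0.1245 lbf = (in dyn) 6.793e+04. Check: 0.1255 newton = 0.1255 N. 1 lbf = 4.4482216 N, so 0.1245 lbf = 0.1245 * 4.4482216 = 0.55380359 N. Sum: 0.1255 + 0.55380359 = 0.67930359 N. 1 dyn = 1e-05 N, so 0.67930359 N = 0.67930359 / 1e-05 = 67930.359 dyn ≈ 6.793e+04 dyn (4 s.f.).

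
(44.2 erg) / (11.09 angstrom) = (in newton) 1 erg = 1e-07 J, so 44.2 erg = 44.2 * 1e-07 = 4.42e-06 J. 1 angstrom = 1e-10 m, so 11.09 angstrom = 11.09 * 1e-10 = 1.109e-09 m. Combine: 4.42e-06 J / 1.109e-09 m = 3985.5726 N. 3985.5726 N = 3985.5726 newton ≈ 3986 newton (4 s.f.). Final answer: 3986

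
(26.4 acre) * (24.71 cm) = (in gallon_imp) 5.807e+06. Check: 1 acre = 4046.8564 m^2, so 26.4 acre = 26.4 * 4046.8564 = 106837.01 m^2. 1 cm = 0.01 m, so 24.71 cm = 24.71 * 0.01 = 0.2471 m. Combine: 106837.01 m^2 * 0.2471 m = 26399.425 m^3. 1 gallon_imp = 0.00454609 m^3, so 26399.425 m^3 = 26399.425 / 0.00454609 = 5807061.7 gallon_imp ≈ 5.807e+06 gallon_imp (4 s.f.).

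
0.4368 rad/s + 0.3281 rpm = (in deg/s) 27. Check: 0.4368 rad/s is already in rad/s. 1 rpm = 0.10471976 rad/s, so 0.3281 rpm = 0.3281 * 0.10471976 = 0.034358552 rad/s. Sum: 0.4368 + 0.034358552 = 0.47115855 rad/s. 1 deg/s = 0.017453293 rad/s, so 0.47115855 rad/s = 0.47115855 / 0.017453293 = 26.995396 deg/s ≈ 27 deg/s (4 s.f.).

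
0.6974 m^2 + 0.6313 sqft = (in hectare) 7.56e-05. Check: 0.6974 m^2 is already in m^2. 1 sqft = 0.09290304 m^2, so 0.6313 sqft = 0.6313 * 0.09290304 = 0.058649689 m^2. Sum: 0.6974 + 0.058649689 = 0.75604969 m^2. 1 hectare = 10000 m^2, so 0.75604969 m^2 = 0.75604969 / 10000 = 7.5604969e-05 hectare ≈ 7.56e-05 hectare (4 s.f.).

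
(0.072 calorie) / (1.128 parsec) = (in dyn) 1 calorie = 4.184 J, so 0.072 calorie = 0.072 * 4.184 = 0.301248 J. 1 parsec = 3.0856776e+16 m, so 1.128 parsec = 1.128 * 3.0856776e+16 = 3.4806443e+16 m. Combine: 0.301248 J / 3.4806443e+16 m = 8.6549493e-18 N. 1 dyn = 1e-05 N, so 8.6549493e-18 N = 8.6549493e-18 / 1e-05 = 8.6549493e-13 dyn ≈ 8.655e-13 dyn (4 s.f.). Final answer: 8.655e-13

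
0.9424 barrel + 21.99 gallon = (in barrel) 1 barrel = 0.15898729 m^3, so 0.9424 barrel = 0.9424 * 0.15898729 = 0.14982963 m^3. 1 gallon = 0.0037854118 m^3, so 21.99 gallon = 21.99 * 0.0037854118 = 0.083241205 m^3. Sum: 0.14982963 + 0.083241205 = 0.23307083 m^3. 1 barrel = 0.15898729 m^3, so 0.23307083 m^3 = 0.23307083 / 0.15898729 = 1.4659714 barrel ≈ 1.466 barrel (4 s.f.). Final answer: 1.466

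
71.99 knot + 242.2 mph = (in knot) 282.5. Check: 1 knot = 0.51444444 m/s, so 71.99 knot = 71.99 * 0.51444444 = 37.034856 m/s. 1 mph = 0.44704 m/s, so 242.2 mph = 242.2 * 0.44704 = 108.27309 m/s. Sum: 37.034856 + 108.27309 = 145.30794 m/s. 1 knot = 0.51444444 m/s, so 145.30794 m/s = 145.30794 / 0.51444444 = 282.45605 knot ≈ 282.5 knot (4 s.f.).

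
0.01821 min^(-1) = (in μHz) 303.5. Check: 1 min^(-1) = 0.016666667 Hz, so 0.01821 min^(-1) = 0.01821 * 0.016666667 = 0.0003035 Hz. 1 μHz = 1e-06 Hz, so 0.0003035 Hz = 0.0003035 / 1e-06 = 303.5 μHz.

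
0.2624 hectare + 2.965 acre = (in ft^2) 1.574e+05. Check: 1 hectare = 10000 m^2, so 0.2624 hectare = 0.2624 * 10000 = 2624 m^2. 1 acre = 4046.8564 m^2, so 2.965 acre = 2.965 * 4046.8564 = 11998.929 m^2. Sum: 2624 + 11998.929 = 14622.929 m^2. 1 ft^2 = 0.09290304 m^2, so 14622.929 m^2 = 14622.929 / 0.09290304 = 157399.9 ft^2 ≈ 1.574e+05 ft^2 (4 s.f.).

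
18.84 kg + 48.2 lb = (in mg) 18.84 kg is already in kg. 1 lb = 0.45359237 kg, so 48.2 lb = 48.2 * 0.45359237 = 21.863152 kg. Sum: 18.84 + 21.863152 = 40.703152 kg. 1 mg = 1e-06 kg, so 40.703152 kg = 40.703152 / 1e-06 = 40703152 mg ≈ 4.07e+07 mg (4 s.f.). Final answer: 4.07e+07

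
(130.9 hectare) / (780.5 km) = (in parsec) 5.435e-17. Check: 1 hectare = 10000 m^2, so 130.9 hectare = 130.9 * 10000 = 1309000 m^2. 1 km = 1000 m, so 780.5 km = 780.5 * 1000 = 780500 m. Combine: 1309000 m^2 / 780500 m = 1.67713 m. 1 parsec = 3.0856776e+16 m, so 1.67713 m = 1.67713 / 3.0856776e+16 = 5.4352083e-17 parsec ≈ 5.435e-17 parsec (4 s.f.).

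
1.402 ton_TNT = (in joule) 1 ton_TNT = 4.184e+09 J, so 1.402 ton_TNT = 1.402 * 4.184e+09 = 5.865968e+09 J. 5.865968e+09 J = 5.865968e+09 joule ≈ 5.866e+09 joule (4 s.f.). Final answer: 5.866e+09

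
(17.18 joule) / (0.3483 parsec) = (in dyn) 17.18 joule = 17.18 J. 1 parsec = 3.0856776e+16 m, so 0.3483 parsec = 0.3483 * 3.0856776e+16 = 1.0747415e+16 m. Combine: 17.18 J / 1.0747415e+16 m = 1.5985239e-15 N. 1 dyn = 1e-05 N, so 1.5985239e-15 N = 1.5985239e-15 / 1e-05 = 1.5985239e-10 dyn ≈ 1.599e-10 dyn (4 s.f.). Final answer: 1.599e-10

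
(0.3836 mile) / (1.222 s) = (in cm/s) 5.052e+04. Check: 1 mile = 1609.344 m, so 0.3836 mile = 0.3836 * 1609.344 = 617.34436 m. 1.222 s is already in s. Combine: 617.34436 m / 1.222 s = 505.19178 m/s. 1 cm/s = 0.01 m/s, so 505.19178 m/s = 505.19178 / 0.01 = 50519.178 cm/s ≈ 5.052e+04 cm/s (4 s.f.).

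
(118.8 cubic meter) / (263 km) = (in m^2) 118.8 cubic meter = 118.8 m^3. 1 km = 1000 m, so 263 km = 263 * 1000 = 263000 m. Combine: 118.8 m^3 / 263000 m = 0.00045171103 m^2. Result: 0.00045171103 m^2 ≈ 0.0004517 m^2 (4 s.f.). Final answer: 0.0004517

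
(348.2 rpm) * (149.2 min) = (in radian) 3.264e+05. Check: 1 rpm = 0.10471976 rad/s, so 348.2 rpm = 348.2 * 0.10471976 = 36.463419 rad/s. 1 min = 60 s, so 149.2 min = 149.2 * 60 = 8952 s. Combine: 36.463419 rad/s * 8952 s = 326420.52 rad. 326420.52 rad = 326420.52 radian ≈ 3.264e+05 radian (4 s.f.).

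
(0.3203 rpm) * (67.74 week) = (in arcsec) 2.834e+11. Check: 1 rpm = 0.10471976 rad/s, so 0.3203 rpm = 0.3203 * 0.10471976 = 0.033541738 rad/s. 1 week = 604800 s, so 67.74 week = 67.74 * 604800 = 40969152 s. Combine: 0.033541738 rad/s * 40969152 s = 1374176.5 rad. 1 arcsec = 4.8481368e-06 rad, so 1374176.5 rad = 1374176.5 / 4.8481368e-06 = 2.8344426e+11 arcsec ≈ 2.834e+11 arcsec (4 s.f.).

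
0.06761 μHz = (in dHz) 1 μHz = 1e-06 Hz, so 0.06761 μHz = 0.06761 * 1e-06 = 6.761e-08 Hz. 1 dHz = 0.1 Hz, so 6.761e-08 Hz = 6.761e-08 / 0.1 = 6.761e-07 dHz. Final answer: 6.761e-07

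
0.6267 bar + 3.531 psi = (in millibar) 1 bar = 100000 Pa, so 0.6267 bar = 0.6267 * 100000 = 62670 Pa. 1 psi = 6894.7573 Pa, so 3.531 psi = 3.531 * 6894.7573 = 24345.388 Pa. Sum: 62670 + 24345.388 = 87015.388 Pa. 1 millibar = 100 Pa, so 87015.388 Pa = 87015.388 / 100 = 870.15388 millibar ≈ 870.2 millibar (4 s.f.). Final answer: 870.2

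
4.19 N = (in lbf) 1 lbf = 4.4482216 N, so 4.19 N = 4.19 / 4.4482216 = 0.94194947 lbf ≈ 0.9419 lbf (4 s.f.). Final answer: 0.9419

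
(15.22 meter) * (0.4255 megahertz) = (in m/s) 15.22 meter = 15.22 m. 1 megahertz = 1000000 Hz, so 0.4255 megahertz = 0.4255 * 1000000 = 425500 Hz. Combine: 15.22 m * 425500 Hz = 6476110 m/s. Result: 6476110 m/s ≈ 6.476e+06 m/s (4 s.f.). Final answer: 6.476e+06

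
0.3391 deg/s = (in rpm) 0.05652. Check: 1 deg/s = 0.017453293 rad/s, so 0.3391 deg/s = 0.3391 * 0.017453293 = 0.0059184115 rad/s. 1 rpm = 0.10471976 rad/s, so 0.0059184115 rad/s = 0.0059184115 / 0.10471976 = 0.056516667 rpm ≈ 0.05652 rpm (4 s.f.).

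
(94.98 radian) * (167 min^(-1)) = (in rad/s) 94.98 radian = 94.98 rad. 1 min^(-1) = 0.016666667 Hz, so 167 min^(-1) = 167 * 0.016666667 = 2.7833333 Hz. Combine: 94.98 rad * 2.7833333 Hz = 264.361 rad/s. Result: 264.361 rad/s ≈ 264.4 rad/s (4 s.f.). Final answer: 264.4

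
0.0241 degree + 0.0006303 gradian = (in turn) 6.852e-05. Check: 1 degree = 0.017453293 rad, so 0.0241 degree = 0.0241 * 0.017453293 = 0.00042062435 rad. 1 gradian = 0.015707963 rad, so 0.0006303 gradian = 0.0006303 * 0.015707963 = 9.9007292e-06 rad. Sum: 0.00042062435 + 9.9007292e-06 = 0.00043052508 rad. 1 turn = 6.2831853 rad, so 0.00043052508 rad = 0.00043052508 / 6.2831853 = 6.8520194e-05 turn ≈ 6.852e-05 turn (4 s.f.).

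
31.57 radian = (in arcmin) 31.57 radian = 31.57 rad. 1 arcmin = 0.00029088821 rad, so 31.57 rad = 31.57 / 0.00029088821 = 108529.67 arcmin ≈ 1.085e+05 arcmin (4 s.f.). Final answer: 1.085e+05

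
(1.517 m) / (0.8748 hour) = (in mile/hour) 1.517 m is already in m. 1 hour = 3600 s, so 0.8748 hour = 0.8748 * 3600 = 3149.28 s. Combine: 1.517 m / 3149.28 s = 0.0004816974 m/s. 1 mile/hour = 0.44704 m/s, so 0.0004816974 m/s = 0.0004816974 / 0.44704 = 0.0010775264 mile/hour ≈ 0.001078 mile/hour (4 s.f.). Final answer: 0.001078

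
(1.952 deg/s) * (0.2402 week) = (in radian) 1 deg/s = 0.017453293 rad/s, so 1.952 deg/s = 1.952 * 0.017453293 = 0.034068827 rad/s. 1 week = 604800 s, so 0.2402 week = 0.2402 * 604800 = 145272.96 s. Combine: 0.034068827 rad/s * 145272.96 s = 4949.2793 rad. 4949.2793 rad = 4949.2793 radian ≈ 4949 radian (4 s.f.). Final answer: 4949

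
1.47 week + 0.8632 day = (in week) 1.593. Check: 1 week = 604800 s, so 1.47 week = 1.47 * 604800 = 889056 s. 1 day = 86400 s, so 0.8632 day = 0.8632 * 86400 = 74580.48 s. Sum: 889056 + 74580.48 = 963636.48 s. 1 week = 604800 s, so 963636.48 s = 963636.48 / 604800 = 1.5933143 week ≈ 1.593 week (4 s.f.).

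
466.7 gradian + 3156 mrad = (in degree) 1 gradian = 0.015707963 rad, so 466.7 gradian = 466.7 * 0.015707963 = 7.3309065 rad. 1 mrad = 0.001 rad, so 3156 mrad = 3156 * 0.001 = 3.156 rad. Sum: 7.3309065 + 3.156 = 10.486906 rad. 1 degree = 0.017453293 rad, so 10.486906 rad = 10.486906 / 0.017453293 = 600.85548 degree ≈ 600.9 degree (4 s.f.). Final answer: 600.9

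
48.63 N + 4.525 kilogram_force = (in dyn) 48.63 N is already in N. 1 kilogram_force = 9.80665 N, so 4.525 kilogram_force = 4.525 * 9.80665 = 44.375091 N. Sum: 48.63 + 44.375091 = 93.005091 N. 1 dyn = 1e-05 N, so 93.005091 N = 93.005091 / 1e-05 = 9300509.1 dyn ≈ 9.301e+06 dyn (4 s.f.). Final answer: 9.301e+06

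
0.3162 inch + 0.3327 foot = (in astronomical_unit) 7.316e-13. Check: 1 inch = 0.0254 m, so 0.3162 inch = 0.3162 * 0.0254 = 0.00803148 m. 1 foot = 0.3048 m, so 0.3327 foot = 0.3327 * 0.3048 = 0.10140696 m. Sum: 0.00803148 + 0.10140696 = 0.10943844 m. 1 astronomical_unit = 1.4959787e+11 m, so 0.10943844 m = 0.10943844 / 1.4959787e+11 = 7.3155079e-13 astronomical_unit ≈ 7.316e-13 astronomical_unit (4 s.f.).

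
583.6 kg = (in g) 5.836e+05. Check: 1 g = 0.001 kg, so 583.6 kg = 583.6 / 0.001 = 583600 g ≈ 5.836e+05 g (4 s.f.).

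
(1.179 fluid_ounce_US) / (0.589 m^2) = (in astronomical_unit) 3.957e-16. Check: 1 fluid_ounce_US = 2.957353e-05 m^3, so 1.179 fluid_ounce_US = 1.179 * 2.957353e-05 = 3.4867191e-05 m^3. 0.589 m^2 is already in m^2. Combine: 3.4867191e-05 m^3 / 0.589 m^2 = 5.9197269e-05 m. 1 astronomical_unit = 1.4959787e+11 m, so 5.9197269e-05 m = 5.9197269e-05 / 1.4959787e+11 = 3.957093e-16 astronomical_unit ≈ 3.957e-16 astronomical_unit (4 s.f.).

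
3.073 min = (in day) 1 min = 60 s, so 3.073 min = 3.073 * 60 = 184.38 s. 1 day = 86400 s, so 184.38 s = 184.38 / 86400 = 0.0021340278 day ≈ 0.002134 day (4 s.f.). Final answer: 0.002134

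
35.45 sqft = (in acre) 0.0008138. Check: 1 sqft = 0.09290304 m^2, so 35.45 sqft = 35.45 * 0.09290304 = 3.2934128 m^2. 1 acre = 4046.8564 m^2, so 3.2934128 m^2 = 3.2934128 / 4046.8564 = 0.00081382002 acre ≈ 0.0008138 acre (4 s.f.).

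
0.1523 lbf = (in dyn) 6.775e+04. Check: 1 lbf = 4.4482216 N, so 0.1523 lbf = 0.1523 * 4.4482216 = 0.67746415 N. 1 dyn = 1e-05 N, so 0.67746415 N = 0.67746415 / 1e-05 = 67746.415 dyn ≈ 6.775e+04 dyn (4 s.f.).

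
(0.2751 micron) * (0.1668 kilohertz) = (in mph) 0.0001026. Check: 1 micron = 1e-06 m, so 0.2751 micron = 0.2751 * 1e-06 = 2.751e-07 m. 1 kilohertz = 1000 Hz, so 0.1668 kilohertz = 0.1668 * 1000 = 166.8 Hz. Combine: 2.751e-07 m * 166.8 Hz = 4.588668e-05 m/s. 1 mph = 0.44704 m/s, so 4.588668e-05 m/s = 4.588668e-05 / 0.44704 = 0.00010264558 mph ≈ 0.0001026 mph (4 s.f.).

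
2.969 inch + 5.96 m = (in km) 0.006035. Check: 1 inch = 0.0254 m, so 2.969 inch = 2.969 * 0.0254 = 0.0754126 m. 5.96 m is already in m. Sum: 0.0754126 + 5.96 = 6.0354126 m. 1 km = 1000 m, so 6.0354126 m = 6.0354126 / 1000 = 0.0060354126 km ≈ 0.006035 km (4 s.f.).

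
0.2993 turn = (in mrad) 1 turn = 6.2831853 rad, so 0.2993 turn = 0.2993 * 6.2831853 = 1.8805574 rad. 1 mrad = 0.001 rad, so 1.8805574 rad = 1.8805574 / 0.001 = 1880.5574 mrad ≈ 1881 mrad (4 s.f.). Final answer: 1881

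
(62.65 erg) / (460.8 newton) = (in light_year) 1 erg = 1e-07 J, so 62.65 erg = 62.65 * 1e-07 = 6.265e-06 J. 460.8 newton = 460.8 N. Combine: 6.265e-06 J / 460.8 N = 1.359592e-08 m. 1 light_year = 9.4607305e+15 m, so 1.359592e-08 m = 1.359592e-08 / 9.4607305e+15 = 1.4370899e-24 light_year ≈ 1.437e-24 light_year (4 s.f.). Final answer: 1.437e-24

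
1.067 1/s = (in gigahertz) 1.067e-09. Check: 1.067 1/s = 1.067 Hz. 1 gigahertz = 1e+09 Hz, so 1.067 Hz = 1.067 / 1e+09 = 1.067e-09 gigahertz.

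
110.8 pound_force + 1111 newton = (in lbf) 360.6. Check: 1 pound_force = 4.4482216 N, so 110.8 pound_force = 110.8 * 4.4482216 = 492.86295 N. 1111 newton = 1111 N. Sum: 492.86295 + 1111 = 1603.863 N. 1 lbf = 4.4482216 N, so 1603.863 N = 1603.863 / 4.4482216 = 360.56274 lbf ≈ 360.6 lbf (4 s.f.).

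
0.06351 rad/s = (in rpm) 0.6065. Check: 1 rpm = 0.10471976 rad/s, so 0.06351 rad/s = 0.06351 / 0.10471976 = 0.60647583 rpm ≈ 0.6065 rpm (4 s.f.).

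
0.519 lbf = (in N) 1 lbf = 4.4482216 N, so 0.519 lbf = 0.519 * 4.4482216 = 2.308627 N. Result: 2.308627 N ≈ 2.309 N (4 s.f.). Final answer: 2.309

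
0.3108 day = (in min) 1 day = 86400 s, so 0.3108 day = 0.3108 * 86400 = 26853.12 s. 1 min = 60 s, so 26853.12 s = 26853.12 / 60 = 447.552 min ≈ 447.6 min (4 s.f.). Final answer: 447.6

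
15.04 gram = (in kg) 0.01504. Check: 1 gram = 0.001 kg, so 15.04 gram = 15.04 * 0.001 = 0.01504 kg. Result: 0.01504 kg.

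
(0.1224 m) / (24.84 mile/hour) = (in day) 0.1224 m is already in m. 1 mile/hour = 0.44704 m/s, so 24.84 mile/hour = 24.84 * 0.44704 = 11.104474 m/s. Combine: 0.1224 m / 11.104474 m/s = 0.011022585 s. 1 day = 86400 s, so 0.011022585 s = 0.011022585 / 86400 = 1.2757621e-07 day ≈ 1.276e-07 day (4 s.f.). Final answer: 1.276e-07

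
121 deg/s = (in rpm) 20.17. Check: 1 deg/s = 0.017453293 rad/s, so 121 deg/s = 121 * 0.017453293 = 2.1118484 rad/s. 1 rpm = 0.10471976 rad/s, so 2.1118484 rad/s = 2.1118484 / 0.10471976 = 20.166667 rpm ≈ 20.17 rpm (4 s.f.).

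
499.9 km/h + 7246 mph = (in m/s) 3378. Check: 1 km/h = 0.27777778 m/s, so 499.9 km/h = 499.9 * 0.27777778 = 138.86111 m/s. 1 mph = 0.44704 m/s, so 7246 mph = 7246 * 0.44704 = 3239.2518 m/s. Sum: 138.86111 + 3239.2518 = 3378.113 m/s. Result: 3378.113 m/s ≈ 3378 m/s (4 s.f.).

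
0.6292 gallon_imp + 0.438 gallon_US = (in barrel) 1 gallon_imp = 0.00454609 m^3, so 0.6292 gallon_imp = 0.6292 * 0.00454609 = 0.0028603998 m^3. 1 gallon_US = 0.0037854118 m^3, so 0.438 gallon_US = 0.438 * 0.0037854118 = 0.0016580104 m^3. Sum: 0.0028603998 + 0.0016580104 = 0.0045184102 m^3. 1 barrel = 0.15898729 m^3, so 0.0045184102 m^3 = 0.0045184102 / 0.15898729 = 0.028419945 barrel ≈ 0.02842 barrel (4 s.f.). Final answer: 0.02842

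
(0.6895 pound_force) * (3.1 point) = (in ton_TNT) 1 pound_force = 4.4482216 N, so 0.6895 pound_force = 0.6895 * 4.4482216 = 3.0670488 N. 1 point = 0.00035277778 m, so 3.1 point = 3.1 * 0.00035277778 = 0.0010936111 m. Combine: 3.0670488 N * 0.0010936111 m = 0.0033541587 J. 1 ton_TNT = 4.184e+09 J, so 0.0033541587 J = 0.0033541587 / 4.184e+09 = 8.0166316e-13 ton_TNT ≈ 8.017e-13 ton_TNT (4 s.f.). Final answer: 8.017e-13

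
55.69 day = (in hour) 1 day = 86400 s, so 55.69 day = 55.69 * 86400 = 4811616 s. 1 hour = 3600 s, so 4811616 s = 4811616 / 3600 = 1336.56 hour ≈ 1337 hour (4 s.f.). Final answer: 1337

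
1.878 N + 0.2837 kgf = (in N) 1.878 N is already in N. 1 kgf = 9.80665 N, so 0.2837 kgf = 0.2837 * 9.80665 = 2.7821466 N. Sum: 1.878 + 2.7821466 = 4.6601466 N. Result: 4.6601466 N ≈ 4.66 N (4 s.f.). Final answer: 4.66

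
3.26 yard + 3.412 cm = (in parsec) 1 yard = 0.9144 m, so 3.26 yard = 3.26 * 0.9144 = 2.980944 m. 1 cm = 0.01 m, so 3.412 cm = 3.412 * 0.01 = 0.03412 m. Sum: 2.980944 + 0.03412 = 3.015064 m. 1 parsec = 3.0856776e+16 m, so 3.015064 m = 3.015064 / 3.0856776e+16 = 9.771157e-17 parsec ≈ 9.771e-17 parsec (4 s.f.). Final answer: 9.771e-17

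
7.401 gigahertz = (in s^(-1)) 7.401e+09. Check: 1 gigahertz = 1e+09 Hz, so 7.401 gigahertz = 7.401 * 1e+09 = 7.401e+09 Hz. 7.401e+09 Hz = 7.401e+09 s^(-1).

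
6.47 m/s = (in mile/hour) 14.47. Check: 1 mile/hour = 0.44704 m/s, so 6.47 m/s = 6.47 / 0.44704 = 14.472978 mile/hour ≈ 14.47 mile/hour (4 s.f.).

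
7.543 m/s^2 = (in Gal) 1 Gal = 0.01 m/s^2, so 7.543 m/s^2 = 7.543 / 0.01 = 754.3 Gal. Final answer: 754.3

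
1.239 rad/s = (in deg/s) 1 deg/s = 0.017453293 rad/s, so 1.239 rad/s = 1.239 / 0.017453293 = 70.989471 deg/s ≈ 70.99 deg/s (4 s.f.). Final answer: 70.99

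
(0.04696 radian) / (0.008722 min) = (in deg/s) 5.141. Check: 0.04696 radian = 0.04696 rad. 1 min = 60 s, so 0.008722 min = 0.008722 * 60 = 0.52332 s. Combine: 0.04696 rad / 0.52332 s = 0.08973477 rad/s. 1 deg/s = 0.017453293 rad/s, so 0.08973477 rad/s = 0.08973477 / 0.017453293 = 5.1414236 deg/s ≈ 5.141 deg/s (4 s.f.).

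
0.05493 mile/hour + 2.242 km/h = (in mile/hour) 1.448. Check: 1 mile/hour = 0.44704 m/s, so 0.05493 mile/hour = 0.05493 * 0.44704 = 0.024555907 m/s. 1 km/h = 0.27777778 m/s, so 2.242 km/h = 2.242 * 0.27777778 = 0.62277778 m/s. Sum: 0.024555907 + 0.62277778 = 0.64733368 m/s. 1 mile/hour = 0.44704 m/s, so 0.64733368 m/s = 0.64733368 / 0.44704 = 1.4480442 mile/hour ≈ 1.448 mile/hour (4 s.f.).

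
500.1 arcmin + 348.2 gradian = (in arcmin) 1.93e+04. Check: 1 arcmin = 0.00029088821 rad, so 500.1 arcmin = 500.1 * 0.00029088821 = 0.14547319 rad. 1 gradian = 0.015707963 rad, so 348.2 gradian = 348.2 * 0.015707963 = 5.4695128 rad. Sum: 0.14547319 + 5.4695128 = 5.614986 rad. 1 arcmin = 0.00029088821 rad, so 5.614986 rad = 5.614986 / 0.00029088821 = 19302.9 arcmin ≈ 1.93e+04 arcmin (4 s.f.).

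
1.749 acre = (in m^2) 7078. Check: 1 acre = 4046.8564 m^2, so 1.749 acre = 1.749 * 4046.8564 = 7077.9519 m^2. Result: 7077.9519 m^2 ≈ 7078 m^2 (4 s.f.).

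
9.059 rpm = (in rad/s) 0.9487. Check: 1 rpm = 0.10471976 rad/s, so 9.059 rpm = 9.059 * 0.10471976 = 0.94865626 rad/s. Result: 0.94865626 rad/s ≈ 0.9487 rad/s (4 s.f.).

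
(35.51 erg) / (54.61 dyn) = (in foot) 0.02133. Check: 1 erg = 1e-07 J, so 35.51 erg = 35.51 * 1e-07 = 3.551e-06 J. 1 dyn = 1e-05 N, so 54.61 dyn = 54.61 * 1e-05 = 0.0005461 N. Combine: 3.551e-06 J / 0.0005461 N = 0.0065024721 m. 1 foot = 0.3048 m, so 0.0065024721 m = 0.0065024721 / 0.3048 = 0.02133357 foot ≈ 0.02133 foot (4 s.f.).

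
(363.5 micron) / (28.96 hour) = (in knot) 6.777e-09. Check: 1 micron = 1e-06 m, so 363.5 micron = 363.5 * 1e-06 = 0.0003635 m. 1 hour = 3600 s, so 28.96 hour = 28.96 * 3600 = 104256 s. Combine: 0.0003635 m / 104256 s = 3.4866099e-09 m/s. 1 knot = 0.51444444 m/s, so 3.4866099e-09 m/s = 3.4866099e-09 / 0.51444444 = 6.7774274e-09 knot ≈ 6.777e-09 knot (4 s.f.).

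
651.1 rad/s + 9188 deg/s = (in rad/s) 651.1 rad/s is already in rad/s. 1 deg/s = 0.017453293 rad/s, so 9188 deg/s = 9188 * 0.017453293 = 160.36085 rad/s. Sum: 651.1 + 160.36085 = 811.46085 rad/s. Result: 811.46085 rad/s ≈ 811.5 rad/s (4 s.f.). Final answer: 811.5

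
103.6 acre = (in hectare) 41.93. Check: 1 acre = 4046.8564 m^2, so 103.6 acre = 103.6 * 4046.8564 = 419254.33 m^2. 1 hectare = 10000 m^2, so 419254.33 m^2 = 419254.33 / 10000 = 41.925433 hectare ≈ 41.93 hectare (4 s.f.).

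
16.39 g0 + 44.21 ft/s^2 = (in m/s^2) 1 g0 = 9.80665 m/s^2, so 16.39 g0 = 16.39 * 9.80665 = 160.73099 m/s^2. 1 ft/s^2 = 0.3048 m/s^2, so 44.21 ft/s^2 = 44.21 * 0.3048 = 13.475208 m/s^2. Sum: 160.73099 + 13.475208 = 174.2062 m/s^2. Result: 174.2062 m/s^2 ≈ 174.2 m/s^2 (4 s.f.). Final answer: 174.2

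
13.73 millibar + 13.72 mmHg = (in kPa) 3.202. Check: 1 millibar = 100 Pa, so 13.73 millibar = 13.73 * 100 = 1373 Pa. 1 mmHg = 133.32237 Pa, so 13.72 mmHg = 13.72 * 133.32237 = 1829.1829 Pa. Sum: 1373 + 1829.1829 = 3202.1829 Pa. 1 kPa = 1000 Pa, so 3202.1829 Pa = 3202.1829 / 1000 = 3.2021829 kPa ≈ 3.202 kPa (4 s.f.).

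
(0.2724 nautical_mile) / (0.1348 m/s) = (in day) 1 nautical_mile = 1852 m, so 0.2724 nautical_mile = 0.2724 * 1852 = 504.4848 m. 0.1348 m/s is already in m/s. Combine: 504.4848 m / 0.1348 m/s = 3742.4688 s. 1 day = 86400 s, so 3742.4688 s = 3742.4688 / 86400 = 0.043315612 day ≈ 0.04332 day (4 s.f.). Final answer: 0.04332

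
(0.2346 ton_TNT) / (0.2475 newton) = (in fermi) 1 ton_TNT = 4.184e+09 J, so 0.2346 ton_TNT = 0.2346 * 4.184e+09 = 9.815664e+08 J. 0.2475 newton = 0.2475 N. Combine: 9.815664e+08 J / 0.2475 N = 3.9659248e+09 m. 1 fermi = 1e-15 m, so 3.9659248e+09 m = 3.9659248e+09 / 1e-15 = 3.9659248e+24 fermi ≈ 3.966e+24 fermi (4 s.f.). Final answer: 3.966e+24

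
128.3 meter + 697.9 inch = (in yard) 159.7. Check: 128.3 meter = 128.3 m. 1 inch = 0.0254 m, so 697.9 inch = 697.9 * 0.0254 = 17.72666 m. Sum: 128.3 + 17.72666 = 146.02666 m. 1 yard = 0.9144 m, so 146.02666 m = 146.02666 / 0.9144 = 159.6967 yard ≈ 159.7 yard (4 s.f.).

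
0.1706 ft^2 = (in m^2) 1 ft^2 = 0.09290304 m^2, so 0.1706 ft^2 = 0.1706 * 0.09290304 = 0.015849259 m^2. Result: 0.015849259 m^2 ≈ 0.01585 m^2 (4 s.f.). Final answer: 0.01585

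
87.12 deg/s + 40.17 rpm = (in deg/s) 1 deg/s = 0.017453293 rad/s, so 87.12 deg/s = 87.12 * 0.017453293 = 1.5205308 rad/s. 1 rpm = 0.10471976 rad/s, so 40.17 rpm = 40.17 * 0.10471976 = 4.2065926 rad/s. Sum: 1.5205308 + 4.2065926 = 5.7271234 rad/s. 1 deg/s = 0.017453293 rad/s, so 5.7271234 rad/s = 5.7271234 / 0.017453293 = 328.14 deg/s ≈ 328.1 deg/s (4 s.f.). Final answer: 328.1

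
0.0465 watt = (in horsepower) 6.236e-05. Check: 0.0465 watt = 0.0465 W. 1 horsepower = 745.69987 W, so 0.0465 W = 0.0465 / 745.69987 = 6.2357527e-05 horsepower ≈ 6.236e-05 horsepower (4 s.f.).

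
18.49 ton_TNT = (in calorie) 1 ton_TNT = 4.184e+09 J, so 18.49 ton_TNT = 18.49 * 4.184e+09 = 7.736216e+10 J. 1 calorie = 4.184 J, so 7.736216e+10 J = 7.736216e+10 / 4.184 = 1.849e+10 calorie. Final answer: 1.849e+10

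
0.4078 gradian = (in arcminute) 22.02. Check: 1 gradian = 0.015707963 rad, so 0.4078 gradian = 0.4078 * 0.015707963 = 0.0064057074 rad. 1 arcminute = 0.00029088821 rad, so 0.0064057074 rad = 0.0064057074 / 0.00029088821 = 22.0212 arcminute ≈ 22.02 arcminute (4 s.f.).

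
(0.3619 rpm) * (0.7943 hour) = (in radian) 1 rpm = 0.10471976 rad/s, so 0.3619 rpm = 0.3619 * 0.10471976 = 0.037898079 rad/s. 1 hour = 3600 s, so 0.7943 hour = 0.7943 * 3600 = 2859.48 s. Combine: 0.037898079 rad/s * 2859.48 s = 108.3688 rad. 108.3688 rad = 108.3688 radian ≈ 108.4 radian (4 s.f.). Final answer: 108.4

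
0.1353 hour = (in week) 0.0008054. Check: 1 hour = 3600 s, so 0.1353 hour = 0.1353 * 3600 = 487.08 s. 1 week = 604800 s, so 487.08 s = 487.08 / 604800 = 0.00080535714 week ≈ 0.0008054 week (4 s.f.).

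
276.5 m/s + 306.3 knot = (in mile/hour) 276.5 m/s is already in m/s. 1 knot = 0.51444444 m/s, so 306.3 knot = 306.3 * 0.51444444 = 157.57433 m/s. Sum: 276.5 + 157.57433 = 434.07433 m/s. 1 mile/hour = 0.44704 m/s, so 434.07433 m/s = 434.07433 / 0.44704 = 970.99663 mile/hour ≈ 971 mile/hour (4 s.f.). Final answer: 971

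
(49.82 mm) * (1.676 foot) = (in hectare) 1 mm = 0.001 m, so 49.82 mm = 49.82 * 0.001 = 0.04982 m. 1 foot = 0.3048 m, so 1.676 foot = 1.676 * 0.3048 = 0.5108448 m. Combine: 0.04982 m * 0.5108448 m = 0.025450288 m^2. 1 hectare = 10000 m^2, so 0.025450288 m^2 = 0.025450288 / 10000 = 2.5450288e-06 hectare ≈ 2.545e-06 hectare (4 s.f.). Final answer: 2.545e-06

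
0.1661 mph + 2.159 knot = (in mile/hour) 1 mph = 0.44704 m/s, so 0.1661 mph = 0.1661 * 0.44704 = 0.074253344 m/s. 1 knot = 0.51444444 m/s, so 2.159 knot = 2.159 * 0.51444444 = 1.1106856 m/s. Sum: 0.074253344 + 1.1106856 = 1.1849389 m/s. 1 mile/hour = 0.44704 m/s, so 1.1849389 m/s = 1.1849389 / 0.44704 = 2.6506328 mile/hour ≈ 2.651 mile/hour (4 s.f.). Final answer: 2.651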